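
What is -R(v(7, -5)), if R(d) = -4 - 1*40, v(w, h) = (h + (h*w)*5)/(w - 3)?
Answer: 44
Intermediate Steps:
v(w, h) = (h + 5*h*w)/(-3 + w)
R(d) = -44 (R(d) = -4 - 40 = -44)
-R(v(7, -5)) = -1*(-44) = 44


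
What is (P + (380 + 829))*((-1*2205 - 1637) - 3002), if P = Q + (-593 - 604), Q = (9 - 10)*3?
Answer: -61596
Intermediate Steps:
Q = -3 (Q = -1*3 = -3)
P = -1200 (P = -3 + (-593 - 604) = -3 - 1197 = -1200)
(P + (380 + 829))*((-1*2205 - 1637) - 3002) = (-1200 + (380 + 829))*((-1*2205 - 1637) - 3002) = (-1200 + 1209)*((-2205 - 1637) - 3002) = 9*(-3842 - 3002) = 9*(-6844) = -61596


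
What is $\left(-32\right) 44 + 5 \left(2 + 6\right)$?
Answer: $-1368$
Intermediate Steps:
$\left(-32\right) 44 + 5 \left(2 + 6\right) = -1408 + 5 \cdot 8 = -1408 + 40 = -1368$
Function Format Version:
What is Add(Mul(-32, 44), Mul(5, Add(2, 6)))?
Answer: -1368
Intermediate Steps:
Add(Mul(-32, 44), Mul(5, Add(2, 6))) = Add(-1408, Mul(5, 8)) = Add(-1408, 40) = -1368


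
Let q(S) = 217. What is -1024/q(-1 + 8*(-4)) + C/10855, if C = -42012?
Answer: -20232124/2355535 ≈ -8.5892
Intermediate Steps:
-1024/q(-1 + 8*(-4)) + C/10855 = -1024/217 - 42012/10855 = -20232124/2355535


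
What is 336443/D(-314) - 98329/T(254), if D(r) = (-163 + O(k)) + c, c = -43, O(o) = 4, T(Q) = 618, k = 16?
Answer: -56946058/31209 ≈ -1824.7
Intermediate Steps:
D(r) = -202 (D(r) = (-163 + 4) - 43 = -159 - 43 = -202)
336443/D(-314) - 98329/T(254) = 336443/(-202) - 98329/618 = 336443*(-1/202) - 98329*1/618 = -336443/202 - 98329/618 = -56946058/31209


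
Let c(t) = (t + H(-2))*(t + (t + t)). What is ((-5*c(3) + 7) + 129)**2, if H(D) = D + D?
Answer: 32761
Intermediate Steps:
H(D) = 2*D
c(t) = 3*t*(-4 + t) (c(t) = (t + 2*(-2))*(t + (t + t)) = (t - 4)*(t + 2*t) = (-4 + t)*(3*t) = 3*t*(-4 + t))
((-5*c(3) + 7) + 129)**2 = ((-15*3*(-4 + 3) + 7) + 129)**2 = ((-15*3*(-1) + 7) + 129)**2 = ((-5*(-9) + 7) + 129)**2 = ((45 + 7) + 129)**2 = (52 + 129)**2 = 181**2 = 32761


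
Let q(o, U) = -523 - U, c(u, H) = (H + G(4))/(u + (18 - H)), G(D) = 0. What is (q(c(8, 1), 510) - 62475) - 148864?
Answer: -212372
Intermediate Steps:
c(u, H) = H/(18 + u - H) (c(u, H) = (H + 0)/(u + (18 - H)) = H/(18 + u - H))
(q(c(8, 1), 510) - 62475) - 148864 = ((-523 - 1*510) - 62475) - 148864 = ((-523 - 510) - 62475) - 148864 = (-1033 - 62475) - 148864 = -63508 - 148864 = -212372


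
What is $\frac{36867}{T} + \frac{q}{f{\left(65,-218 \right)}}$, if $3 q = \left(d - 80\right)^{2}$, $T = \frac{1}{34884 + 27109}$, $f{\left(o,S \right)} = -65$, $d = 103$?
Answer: $\frac{445671706016}{195} \approx 2.2855 \cdot 10^{9}$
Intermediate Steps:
$T = \frac{1}{61993} \approx 1.6131 \cdot 10^{-5}$
$q = \frac{529}{3}$ ($q = \frac{\left(103 - 80\right)^{2}}{3} = \frac{23^{2}}{3} = \frac{1}{3} \cdot 529 = \frac{529}{3} \approx 176.33$)
$\frac{36867}{T} + \frac{q}{f{\left(65,-218 \right)}} = 36867 \frac{1}{\frac{1}{61993}} + \frac{529}{3 \left(-65\right)} = 36867 \cdot 61993 + \frac{529}{3} \left(- \frac{1}{65}\right) = 2285495931 - \frac{529}{195} = \frac{445671706016}{195}$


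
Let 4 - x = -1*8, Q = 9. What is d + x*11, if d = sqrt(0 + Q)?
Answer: 135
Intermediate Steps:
d = 3 (d = sqrt(0 + 9) = sqrt(9) = 3)
x = 12 (x = 4 - (-1)*8 = 4 - 1*(-8) = 4 + 8 = 12)
d + x*11 = 3 + 12*11 = 3 + 132 = 135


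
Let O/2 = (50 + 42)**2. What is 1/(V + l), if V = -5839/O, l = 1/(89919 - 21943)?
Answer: -143837216/49611867 ≈ -2.8993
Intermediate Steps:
O = 16928 (O = 2*(50 + 42)**2 = 2*92**2 = 2*8464 = 16928)
l = 1/67976 ≈ 1.4711e-5
V = -5839/16928 ≈ -0.34493
1/(V + l) = 1/(-5839/16928 + 1/67976) = 1/(-49611867/143837216) = -143837216/49611867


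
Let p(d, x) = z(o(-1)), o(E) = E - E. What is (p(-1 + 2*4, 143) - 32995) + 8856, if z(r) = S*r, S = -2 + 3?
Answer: -24139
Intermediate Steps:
S = 1
o(E) = 0
z(r) = r (z(r) = 1*r = r)
p(d, x) = 0
(p(-1 + 2*4, 143) - 32995) + 8856 = (0 - 32995) + 8856 = -32995 + 8856 = -24139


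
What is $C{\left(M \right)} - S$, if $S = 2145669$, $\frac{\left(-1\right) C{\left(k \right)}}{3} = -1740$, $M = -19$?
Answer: $-2140449$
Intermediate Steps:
$C{\left(k \right)} = 5220$ ($C{\left(k \right)} = \left(-3\right) \left(-1740\right) = 5220$)
$C{\left(M \right)} - S = 5220 - 2145669 = -2140449$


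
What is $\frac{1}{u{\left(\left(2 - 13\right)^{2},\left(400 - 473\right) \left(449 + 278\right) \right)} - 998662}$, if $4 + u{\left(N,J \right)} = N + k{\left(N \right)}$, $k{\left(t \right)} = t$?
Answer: $- \frac{1}{998424} \approx -1.0016 \cdot 10^{-6}$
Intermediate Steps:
$u{\left(N,J \right)} = -4 + 2 N$ ($u{\left(N,J \right)} = -4 + \left(N + N\right) = -4 + 2 N$)
$\frac{1}{u{\left(\left(2 - 13\right)^{2},\left(400 - 473\right) \left(449 + 278\right) \right)} - 998662} = \frac{1}{\left(-4 + 2 \left(2 - 13\right)^{2}\right) - 998662} = \frac{1}{\left(-4 + 2 \left(-11\right)^{2}\right) - 998662} = \frac{1}{\left(-4 + 2 \cdot 121\right) - 998662} = \frac{1}{\left(-4 + 242\right) - 998662} = \frac{1}{238 - 998662} = \frac{1}{-998424} = - \frac{1}{998424}$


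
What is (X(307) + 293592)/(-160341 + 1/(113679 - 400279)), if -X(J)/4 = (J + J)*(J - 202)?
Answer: -10235059200/45953730601 ≈ -0.22273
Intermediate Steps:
X(J) = -8*J*(-202 + J) (X(J) = -4*(J + J)*(J - 202) = -4*2*J*(-202 + J) = -8*J*(-202 + J))
(X(307) + 293592)/(-160341 + 1/(113679 - 400279)) = (8*307*(202 - 1*307) + 293592)/(-160341 + 1/(113679 - 400279)) = (8*307*(202 - 307) + 293592)/(-160341 + 1/(-286600)) = (8*307*(-105) + 293592)/(-160341 - 1/286600) = (-257880 + 293592)/(-45953730601/286600) = 35712*(-286600/45953730601) = -10235059200/45953730601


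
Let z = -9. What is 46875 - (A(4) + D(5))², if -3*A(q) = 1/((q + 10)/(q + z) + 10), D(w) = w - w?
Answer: 546749975/11664 ≈ 46875.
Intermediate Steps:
D(w) = 0
A(q) = -1/(3*(10 + (10 + q)/(-9 + q))) (A(q) = -1/(3*((q + 10)/(q - 9) + 10)) = -1/(3*((10 + q)/(-9 + q) + 10)) = -1/(3*(10 + (10 + q)/(-9 + q))))
46875 - (A(4) + D(5))² = 46875 - ((9 - 1*4)/(3*(-80 + 11*4)) + 0)² = 46875 - ((9 - 4)/(3*(-80 + 44)) + 0)² = 46875 - ((⅓)*5/(-36) + 0)² = 46875 - ((⅓)*(-1/36)*5 + 0)² = 46875 - (-5/108 + 0)² = 46875 - (-5/108)² = 46875 - 1*25/11664 = 46875 - 25/11664 = 546749975/11664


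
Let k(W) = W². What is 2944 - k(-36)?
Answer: 1648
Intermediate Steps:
2944 - k(-36) = 2944 - 1*(-36)² = 2944 - 1*1296 = 2944 - 1296 = 1648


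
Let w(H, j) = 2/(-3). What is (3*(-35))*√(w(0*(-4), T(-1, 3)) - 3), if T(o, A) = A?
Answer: -35*I*√33 ≈ -201.06*I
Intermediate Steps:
w(H, j) = -⅔ (w(H, j) = 2*(-⅓) = -⅔)
(3*(-35))*√(w(0*(-4), T(-1, 3)) - 3) = (3*(-35))*√(-⅔ - 3) = -35*I*√33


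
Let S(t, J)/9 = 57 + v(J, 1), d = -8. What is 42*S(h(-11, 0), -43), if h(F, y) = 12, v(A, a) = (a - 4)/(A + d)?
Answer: 366660/17 ≈ 21568.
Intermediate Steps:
v(A, a) = (-4 + a)/(-8 + A) (v(A, a) = (a - 4)/(A - 8) = (-4 + a)/(-8 + A))
S(t, J) = 513 - 27/(-8 + J) (S(t, J) = 9*(57 + (-4 + 1)/(-8 + J)) = 9*(57 - 3/(-8 + J)) = 513 - 27/(-8 + J))
42*S(h(-11, 0), -43) = 42*(27*(-153 + 19*(-43))/(-8 - 43)) = 42*(27*(-153 - 817)/(-51)) = 42*(27*(-1/51)*(-970)) = 42*(8730/17) = 366660/17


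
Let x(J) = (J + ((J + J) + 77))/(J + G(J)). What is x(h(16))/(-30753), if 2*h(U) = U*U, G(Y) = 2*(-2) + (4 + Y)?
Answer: -461/7872768 ≈ -5.8556e-5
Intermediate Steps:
G(Y) = Y (G(Y) = -4 + (4 + Y) = Y)
h(U) = U²/2 (h(U) = (U*U)/2 = U²/2)
x(J) = (77 + 3*J)/(2*J) (x(J) = (J + ((J + J) + 77))/(J + J) = (J + (2*J + 77))/((2*J)) = (J + (77 + 2*J))*(1/(2*J)) = (77 + 3*J)*(1/(2*J)) = (77 + 3*J)/(2*J))
x(h(16))/(-30753) = ((77 + 3*((½)*16²))/(2*(((½)*16²))))/(-30753) = ((77 + 3*((½)*256))/(2*(((½)*256))))*(-1/30753) = ((½)*(77 + 3*128)/128)*(-1/30753) = ((½)*(1/128)*(77 + 384))*(-1/30753) = ((½)*(1/128)*461)*(-1/30753) = (461/256)*(-1/30753) = -461/7872768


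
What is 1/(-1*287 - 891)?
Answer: -1/1178 ≈ -0.00084890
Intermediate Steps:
1/(-1*287 - 891) = 1/(-287 - 891) = 1/(-1178) = -1/1178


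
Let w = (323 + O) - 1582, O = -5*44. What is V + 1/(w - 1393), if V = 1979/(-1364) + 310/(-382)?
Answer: -423260793/187056232 ≈ -2.2627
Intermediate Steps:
O = -220
w = -1479 (w = (323 - 220) - 1582 = 103 - 1582 = -1479)
V = -589409/260524 (V = 1979*(-1/1364) + 310*(-1/382) = -1979/1364 - 155/191 = -589409/260524 ≈ -2.2624)
V + 1/(w - 1393) = -589409/260524 + 1/(-1479 - 1393) = -589409/260524 + 1/(-2872) = -589409/260524 - 1/2872 = -423260793/187056232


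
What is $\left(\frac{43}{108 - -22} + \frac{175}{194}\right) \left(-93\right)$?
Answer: $- \frac{722889}{6305} \approx -114.65$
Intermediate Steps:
$\left(\frac{43}{108 - -22} + \frac{175}{194}\right) \left(-93\right) = \left(\frac{43}{108 + 22} + 175 \cdot \frac{1}{194}\right) \left(-93\right) = \left(\frac{43}{130} + \frac{175}{194}\right) \left(-93\right) = \frac{7773}{6305} \left(-93\right) = - \frac{722889}{6305}$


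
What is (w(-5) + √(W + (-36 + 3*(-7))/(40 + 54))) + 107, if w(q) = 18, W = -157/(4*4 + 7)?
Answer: 125 + I*√34741178/2162 ≈ 125.0 + 2.7263*I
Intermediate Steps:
W = -157/23 (W = -157/(16 + 7) = -157/23 ≈ -6.8261)
(w(-5) + √(W + (-36 + 3*(-7))/(40 + 54))) + 107 = (18 + √(-157/23 + (-36 + 3*(-7))/(40 + 54))) + 107 = (18 + √(-157/23 + (-36 - 21)/94)) + 107 = (18 + √(-157/23 - 57*1/94)) + 107 = (18 + √(-157/23 - 57/94)) + 107 = (18 + √(-16069/2162)) + 107 = (18 + I*√34741178/2162) + 107 = 125 + I*√34741178/2162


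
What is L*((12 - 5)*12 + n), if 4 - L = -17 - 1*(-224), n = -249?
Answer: 33495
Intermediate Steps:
L = -203 (L = 4 - (-17 - 1*(-224)) = 4 - (-17 + 224) = 4 - 1*207 = 4 - 207 = -203)
L*((12 - 5)*12 + n) = -203*((12 - 5)*12 - 249) = -203*(7*12 - 249) = -203*(84 - 249) = -203*(-165) = 33495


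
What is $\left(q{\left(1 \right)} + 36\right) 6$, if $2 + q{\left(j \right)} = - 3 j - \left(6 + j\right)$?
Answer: $144$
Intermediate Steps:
$q{\left(j \right)} = -8 - 4 j$ ($q{\left(j \right)} = -2 - \left(6 + 4 j\right) = -8 - 4 j$)
$\left(q{\left(1 \right)} + 36\right) 6 = \left(\left(-8 - 4\right) + 36\right) 6 = \left(-12 + 36\right) 6 = 24 \cdot 6 = 144$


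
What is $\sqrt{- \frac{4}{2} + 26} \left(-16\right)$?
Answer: $- 32 \sqrt{6} \approx -78.384$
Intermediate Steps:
$\sqrt{- \frac{4}{2} + 26} \left(-16\right) = \sqrt{\left(-4\right) \frac{1}{2} + 26} \left(-16\right) = \sqrt{-2 + 26} \left(-16\right) = \sqrt{24} \left(-16\right) = 2 \sqrt{6} \left(-16\right) = - 32 \sqrt{6}$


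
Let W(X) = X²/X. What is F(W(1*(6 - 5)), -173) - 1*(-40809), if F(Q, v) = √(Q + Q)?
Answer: 40809 + √2 ≈ 40810.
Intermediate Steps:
W(X) = X
F(Q, v) = √2*√Q (F(Q, v) = √(2*Q) = √2*√Q)
F(W(1*(6 - 5)), -173) - 1*(-40809) = √2*√(1*(6 - 5)) - 1*(-40809) = √2*√(1*1) + 40809 = √2*√1 + 40809 = √2*1 + 40809 = √2 + 40809 = 40809 + √2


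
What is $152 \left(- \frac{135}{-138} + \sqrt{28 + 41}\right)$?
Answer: $\frac{3420}{23} + 152 \sqrt{69} \approx 1411.3$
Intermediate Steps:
$152 \left(- \frac{135}{-138} + \sqrt{28 + 41}\right) = 152 \left(\left(-135\right) \left(- \frac{1}{138}\right) + \sqrt{69}\right) = 152 \left(\frac{45}{46} + \sqrt{69}\right) = \frac{3420}{23} + 152 \sqrt{69}$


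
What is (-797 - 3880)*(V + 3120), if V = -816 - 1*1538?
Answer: -3582582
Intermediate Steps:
V = -2354 (V = -816 - 1538 = -2354)
(-797 - 3880)*(V + 3120) = (-797 - 3880)*(-2354 + 3120) = -4677*766 = -3582582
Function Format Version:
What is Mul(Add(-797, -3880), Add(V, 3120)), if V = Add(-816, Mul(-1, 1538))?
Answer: -3582582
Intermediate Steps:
V = -2354 (V = Add(-816, -1538) = -2354)
Mul(Add(-797, -3880), Add(V, 3120)) = Mul(Add(-797, -3880), Add(-2354, 3120)) = Mul(-4677, 766) = -3582582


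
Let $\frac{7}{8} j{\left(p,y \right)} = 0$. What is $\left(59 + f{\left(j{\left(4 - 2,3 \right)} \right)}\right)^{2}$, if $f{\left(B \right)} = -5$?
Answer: $2916$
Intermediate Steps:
$j{\left(p,y \right)} = 0$ ($j{\left(p,y \right)} = \frac{8}{7} \cdot 0 = 0$)
$\left(59 + f{\left(j{\left(4 - 2,3 \right)} \right)}\right)^{2} = \left(59 - 5\right)^{2} = 54^{2} = 2916$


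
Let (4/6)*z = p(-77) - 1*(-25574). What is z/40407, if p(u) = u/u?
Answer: 25575/26938 ≈ 0.94940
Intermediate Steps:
p(u) = 1
z = 76725/2 (z = 3*(1 - 1*(-25574))/2 = 3*(1 + 25574)/2 = (3/2)*25575 = 76725/2 ≈ 38363.)
z/40407 = (76725/2)/40407 = (76725/2)*(1/40407) = 25575/26938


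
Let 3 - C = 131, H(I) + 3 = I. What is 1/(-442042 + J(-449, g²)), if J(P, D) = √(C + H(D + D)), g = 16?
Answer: -442042/195401129383 - √381/195401129383 ≈ -2.2623e-6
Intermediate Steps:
H(I) = -3 + I
C = -128 (C = 3 - 1*131 = 3 - 131 = -128)
J(P, D) = √(-131 + 2*D) (J(P, D) = √(-128 + (-3 + (D + D))) = √(-128 + (-3 + 2*D)) = √(-131 + 2*D))
1/(-442042 + J(-449, g²)) = 1/(-442042 + √(-131 + 2*16²)) = 1/(-442042 + √(-131 + 2*256)) = 1/(-442042 + √(-131 + 512)) = 1/(-442042 + √381)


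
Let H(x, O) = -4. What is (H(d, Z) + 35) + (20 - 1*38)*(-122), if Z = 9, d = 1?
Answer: 2227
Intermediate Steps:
(H(d, Z) + 35) + (20 - 1*38)*(-122) = (-4 + 35) + (20 - 1*38)*(-122) = 31 + (20 - 38)*(-122) = 31 - 18*(-122) = 31 + 2196 = 2227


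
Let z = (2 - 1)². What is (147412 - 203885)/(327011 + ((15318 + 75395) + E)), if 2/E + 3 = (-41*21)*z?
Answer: -24396336/180456767 ≈ -0.13519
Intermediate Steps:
z = 1 (z = 1² = 1)
E = -1/432 (E = 2/(-3 - 41*21*1) = 2/(-3 - 861*1) = 2/(-3 - 861) = 2/(-864) = 2*(-1/864) = -1/432 ≈ -0.0023148)
(147412 - 203885)/(327011 + ((15318 + 75395) + E)) = (147412 - 203885)/(327011 + ((15318 + 75395) - 1/432)) = -56473/(327011 + (90713 - 1/432)) = -56473/(327011 + 39188015/432) = -56473/180456767/432 = -56473*432/180456767 = -24396336/180456767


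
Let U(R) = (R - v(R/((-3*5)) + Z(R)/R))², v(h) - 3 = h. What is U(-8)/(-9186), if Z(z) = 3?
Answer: -1792921/132278400 ≈ -0.013554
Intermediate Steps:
v(h) = 3 + h
U(R) = (-3 - 3/R + 16*R/15)² (U(R) = (R - (3 + (R/((-3*5)) + 3/R)))² = (R - (3 + (R/(-15) + 3/R)))² = (R - (3 + (R*(-1/15) + 3/R)))² = (R - (3 + (-R/15 + 3/R)))² = (R - (3 + (3/R - R/15)))² = (R - (3 + 3/R - R/15))² = (R + (-3 - 3/R + R/15))² = (-3 - 3/R + 16*R/15)²)
U(-8)/(-9186) = ((1/225)*(45 - 8*(45 - 16*(-8)))²/(-8)²)/(-9186) = ((1/225)*(1/64)*(45 - 8*(45 + 128))²)*(-1/9186) = ((1/225)*(1/64)*(45 - 8*173)²)*(-1/9186) = ((1/225)*(1/64)*(45 - 1384)²)*(-1/9186) = ((1/225)*(1/64)*(-1339)²)*(-1/9186) = ((1/225)*(1/64)*1792921)*(-1/9186) = (1792921/14400)*(-1/9186) = -1792921/132278400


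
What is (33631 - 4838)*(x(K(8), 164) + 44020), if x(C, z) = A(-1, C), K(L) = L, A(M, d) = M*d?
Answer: 1267237516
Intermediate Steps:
x(C, z) = -C
(33631 - 4838)*(x(K(8), 164) + 44020) = (33631 - 4838)*(-1*8 + 44020) = 28793*(-8 + 44020) = 28793*44012 = 1267237516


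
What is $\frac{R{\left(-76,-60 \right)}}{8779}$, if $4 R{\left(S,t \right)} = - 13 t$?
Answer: $\frac{195}{8779} \approx 0.022212$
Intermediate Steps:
$R{\left(S,t \right)} = - \frac{13 t}{4}$ ($R{\left(S,t \right)} = \frac{\left(-13\right) t}{4} = - \frac{13 t}{4}$)
$\frac{R{\left(-76,-60 \right)}}{8779} = \frac{\left(- \frac{13}{4}\right) \left(-60\right)}{8779} = 195 \cdot \frac{1}{8779} = \frac{195}{8779}$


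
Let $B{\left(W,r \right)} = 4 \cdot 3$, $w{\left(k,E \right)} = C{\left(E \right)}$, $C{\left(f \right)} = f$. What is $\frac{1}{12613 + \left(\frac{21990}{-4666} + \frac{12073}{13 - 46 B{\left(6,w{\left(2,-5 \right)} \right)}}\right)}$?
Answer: $\frac{1257487}{15826590917} \approx 7.9454 \cdot 10^{-5}$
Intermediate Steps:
$w{\left(k,E \right)} = E$
$B{\left(W,r \right)} = 12$
$\frac{1}{12613 + \left(\frac{21990}{-4666} + \frac{12073}{13 - 46 B{\left(6,w{\left(2,-5 \right)} \right)}}\right)} = \frac{1}{12613 + \left(\frac{21990}{-4666} + \frac{12073}{13 - 552}\right)} = \frac{1}{12613 + \left(21990 \left(- \frac{1}{4666}\right) + \frac{12073}{13 - 552}\right)} = \frac{1}{12613 + \left(- \frac{10995}{2333} + \frac{12073}{-539}\right)} = \frac{1}{12613 + \left(- \frac{10995}{2333} + 12073 \left(- \frac{1}{539}\right)\right)} = \frac{1}{12613 - \frac{34092614}{1257487}} = \frac{1}{\frac{15826590917}{1257487}} = \frac{1257487}{15826590917}$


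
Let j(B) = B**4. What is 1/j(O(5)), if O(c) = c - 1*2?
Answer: 1/81 ≈ 0.012346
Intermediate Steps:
O(c) = -2 + c (O(c) = c - 2 = -2 + c)
1/j(O(5)) = 1/((-2 + 5)**4) = 1/(3**4) = 1/81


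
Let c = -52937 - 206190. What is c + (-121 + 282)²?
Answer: -233206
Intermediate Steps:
c = -259127
c + (-121 + 282)² = -259127 + (-121 + 282)² = -259127 + 161² = -259127 + 25921 = -233206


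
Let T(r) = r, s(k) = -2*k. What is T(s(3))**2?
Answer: 36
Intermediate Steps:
T(s(3))**2 = (-2*3)**2 = (-6)**2 = 36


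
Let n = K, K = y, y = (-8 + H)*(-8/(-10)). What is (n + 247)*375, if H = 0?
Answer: 90225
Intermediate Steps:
y = -32/5 (y = (-8 + 0)*(-8/(-10)) = -(-64)*(-1)/10 = -8*4/5 = -32/5 ≈ -6.4000)
K = -32/5 ≈ -6.4000
n = -32/5 ≈ -6.4000
(n + 247)*375 = (-32/5 + 247)*375 = (1203/5)*375 = 90225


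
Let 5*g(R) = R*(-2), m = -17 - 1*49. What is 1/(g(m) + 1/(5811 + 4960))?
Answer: 53855/1421777 ≈ 0.037879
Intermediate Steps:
m = -66 (m = -17 - 49 = -66)
g(R) = -2*R/5 (g(R) = (R*(-2))/5 = (-2*R)/5 = -2*R/5)
1/(g(m) + 1/(5811 + 4960)) = 1/(-⅖*(-66) + 1/(5811 + 4960)) = 1/(132/5 + 1/10771) = 1/(1421777/53855) = 53855/1421777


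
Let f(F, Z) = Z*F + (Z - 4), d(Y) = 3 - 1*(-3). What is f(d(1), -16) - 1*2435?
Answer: -2551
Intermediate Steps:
d(Y) = 6 (d(Y) = 3 + 3 = 6)
f(F, Z) = -4 + Z + F*Z (f(F, Z) = F*Z + (-4 + Z) = -4 + Z + F*Z)
f(d(1), -16) - 1*2435 = (-4 - 16 + 6*(-16)) - 1*2435 = (-4 - 16 - 96) - 2435 = -116 - 2435 = -2551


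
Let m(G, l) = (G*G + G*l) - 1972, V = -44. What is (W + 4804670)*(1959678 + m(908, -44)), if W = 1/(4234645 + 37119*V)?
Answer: 34274740863613048758/2601409 ≈ 1.3175e+13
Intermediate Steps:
m(G, l) = -1972 + G² + G*l (m(G, l) = (G² + G*l) - 1972 = -1972 + G² + G*l)
W = 1/2601409 (W = 1/(4234645 + 37119*(-44)) = 1/(4234645 - 1633236) = 1/2601409 ≈ 3.8441e-7)
(W + 4804670)*(1959678 + m(908, -44)) = (1/2601409 + 4804670)*(1959678 + (-1972 + 908² + 908*(-44))) = 12498911780031*(1959678 + (-1972 + 824464 - 39952))/2601409 = 12498911780031*(1959678 + 782540)/2601409 = (12498911780031/2601409)*2742218 = 34274740863613048758/2601409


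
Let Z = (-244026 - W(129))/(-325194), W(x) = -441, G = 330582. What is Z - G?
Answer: -35834346441/108398 ≈ -3.3058e+5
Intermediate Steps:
Z = 81195/108398 (Z = (-244026 - 1*(-441))/(-325194) = (-244026 + 441)*(-1/325194) = -243585*(-1/325194) = 81195/108398 ≈ 0.74905)
Z - G = 81195/108398 - 1*330582 = 81195/108398 - 330582 = -35834346441/108398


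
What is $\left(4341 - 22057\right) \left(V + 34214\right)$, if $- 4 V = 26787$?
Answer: $-487495601$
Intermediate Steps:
$V = - \frac{26787}{4}$ ($V = \left(- \frac{1}{4}\right) 26787 = - \frac{26787}{4} \approx -6696.8$)
$\left(4341 - 22057\right) \left(V + 34214\right) = \left(4341 - 22057\right) \left(- \frac{26787}{4} + 34214\right) = \left(-17716\right) \frac{110069}{4} = -487495601$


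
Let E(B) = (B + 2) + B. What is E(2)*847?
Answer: 5082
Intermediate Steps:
E(B) = 2 + 2*B (E(B) = (2 + B) + B = 2 + 2*B)
E(2)*847 = (2 + 2*2)*847 = (2 + 4)*847 = 6*847 = 5082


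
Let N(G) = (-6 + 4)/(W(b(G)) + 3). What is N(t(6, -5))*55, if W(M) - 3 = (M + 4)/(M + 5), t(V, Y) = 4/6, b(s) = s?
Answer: -935/58 ≈ -16.121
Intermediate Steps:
t(V, Y) = ⅔ (t(V, Y) = 4*(⅙) = ⅔)
W(M) = 3 + (4 + M)/(5 + M) (W(M) = 3 + (M + 4)/(M + 5) = 3 + (4 + M)/(5 + M))
N(G) = -2/(3 + (19 + 4*G)/(5 + G)) (N(G) = (-6 + 4)/((19 + 4*G)/(5 + G) + 3) = -2/(3 + (19 + 4*G)/(5 + G)))
N(t(6, -5))*55 = (2*(-5 - 1*⅔)/(34 + 7*(⅔)))*55 = (2*(-5 - ⅔)/(34 + 14/3))*55 = (2*(-17/3)/(116/3))*55 = (2*(3/116)*(-17/3))*55 = -17/58*55 = -935/58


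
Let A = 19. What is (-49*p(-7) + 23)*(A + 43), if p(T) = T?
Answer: 22692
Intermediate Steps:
(-49*p(-7) + 23)*(A + 43) = (-49*(-7) + 23)*(19 + 43) = (343 + 23)*62 = 366*62 = 22692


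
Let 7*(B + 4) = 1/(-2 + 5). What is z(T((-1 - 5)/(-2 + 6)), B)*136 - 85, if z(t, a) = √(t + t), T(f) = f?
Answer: -85 + 136*I*√3 ≈ -85.0 + 235.56*I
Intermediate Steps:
B = -83/21 (B = -4 + 1/(7*(-2 + 5)) = -4 + (⅐)/3 = -4 + (⅐)*(⅓) = -4 + 1/21 = -83/21 ≈ -3.9524)
z(t, a) = √2*√t (z(t, a) = √(2*t) = √2*√t)
z(T((-1 - 5)/(-2 + 6)), B)*136 - 85 = (√2*√((-1 - 5)/(-2 + 6)))*136 - 85 = (√2*√(-6/4))*136 - 85 = (√2*√(-6*¼))*136 - 85 = (√2*√(-3/2))*136 - 85 = (√2*(I*√6/2))*136 - 85 = (I*√3)*136 - 85 = 136*I*√3 - 85 = -85 + 136*I*√3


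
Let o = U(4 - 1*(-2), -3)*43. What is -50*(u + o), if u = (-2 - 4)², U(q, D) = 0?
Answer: -1800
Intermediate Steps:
o = 0 (o = 0*43 = 0)
u = 36 (u = (-6)² = 36)
-50*(u + o) = -50*(36 + 0) = -50*36 = -1800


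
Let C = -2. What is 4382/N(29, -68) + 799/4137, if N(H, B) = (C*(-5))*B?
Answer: -8792507/1406580 ≈ -6.2510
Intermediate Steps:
N(H, B) = 10*B (N(H, B) = (-2*(-5))*B = 10*B)
4382/N(29, -68) + 799/4137 = 4382/((10*(-68))) + 799/4137 = 4382/(-680) + 799*(1/4137) = 4382*(-1/680) + 799/4137 = -2191/340 + 799/4137 = -8792507/1406580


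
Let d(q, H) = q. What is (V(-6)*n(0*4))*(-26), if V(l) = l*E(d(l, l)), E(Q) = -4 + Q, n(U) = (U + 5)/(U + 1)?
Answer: -7800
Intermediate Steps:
n(U) = (5 + U)/(1 + U)
V(l) = l*(-4 + l)
(V(-6)*n(0*4))*(-26) = ((-6*(-4 - 6))*((5 + 0*4)/(1 + 0*4)))*(-26) = ((-6*(-10))*((5 + 0)/(1 + 0)))*(-26) = (60*(5/1))*(-26) = (60*(1*5))*(-26) = (60*5)*(-26) = 300*(-26) = -7800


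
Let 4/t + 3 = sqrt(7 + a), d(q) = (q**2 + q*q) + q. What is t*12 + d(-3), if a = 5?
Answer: 63 + 32*sqrt(3) ≈ 118.43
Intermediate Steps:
d(q) = q + 2*q**2 (d(q) = (q**2 + q**2) + q = 2*q**2 + q = q + 2*q**2)
t = 4/(-3 + 2*sqrt(3)) (t = 4/(-3 + sqrt(7 + 5)) = 4/(-3 + sqrt(12)) = 4/(-3 + 2*sqrt(3)) ≈ 8.6188)
t*12 + d(-3) = (4 + 8*sqrt(3)/3)*12 - 3*(1 + 2*(-3)) = (48 + 32*sqrt(3)) - 3*(1 - 6) = (48 + 32*sqrt(3)) - 3*(-5) = (48 + 32*sqrt(3)) + 15 = 63 + 32*sqrt(3)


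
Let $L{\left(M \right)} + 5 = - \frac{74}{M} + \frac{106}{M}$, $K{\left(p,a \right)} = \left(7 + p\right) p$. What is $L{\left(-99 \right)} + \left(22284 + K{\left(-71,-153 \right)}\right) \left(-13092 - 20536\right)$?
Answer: $- \frac{89315026943}{99} \approx -9.0217 \cdot 10^{8}$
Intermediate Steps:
$K{\left(p,a \right)} = p \left(7 + p\right)$
$L{\left(M \right)} = -5 + \frac{32}{M}$ ($L{\left(M \right)} = -5 + \left(- \frac{74}{M} + \frac{106}{M}\right) = -5 + \frac{32}{M}$)
$L{\left(-99 \right)} + \left(22284 + K{\left(-71,-153 \right)}\right) \left(-13092 - 20536\right) = \left(-5 + \frac{32}{-99}\right) + \left(22284 - 71 \left(7 - 71\right)\right) \left(-13092 - 20536\right) = \left(-5 + 32 \left(- \frac{1}{99}\right)\right) + \left(22284 - -4544\right) \left(-33628\right) = \left(-5 - \frac{32}{99}\right) + \left(22284 + 4544\right) \left(-33628\right) = - \frac{527}{99} + 26828 \left(-33628\right) = - \frac{527}{99} - 902171984 = - \frac{89315026943}{99}$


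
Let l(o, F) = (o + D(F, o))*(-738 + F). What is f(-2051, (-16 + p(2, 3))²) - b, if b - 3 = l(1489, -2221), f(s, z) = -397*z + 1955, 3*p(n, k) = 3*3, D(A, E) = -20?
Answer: 4281630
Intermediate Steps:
p(n, k) = 3 (p(n, k) = (3*3)/3 = (⅓)*9 = 3)
f(s, z) = 1955 - 397*z
l(o, F) = (-738 + F)*(-20 + o) (l(o, F) = (o - 20)*(-738 + F) = (-20 + o)*(-738 + F) = (-738 + F)*(-20 + o))
b = -4346768 (b = 3 + (14760 - 738*1489 - 20*(-2221) - 2221*1489) = 3 + (14760 - 1098882 + 44420 - 3307069) = 3 - 4346771 = -4346768)
f(-2051, (-16 + p(2, 3))²) - b = (1955 - 397*(-16 + 3)²) - 1*(-4346768) = (1955 - 397*(-13)²) + 4346768 = (1955 - 397*169) + 4346768 = (1955 - 67093) + 4346768 = -65138 + 4346768 = 4281630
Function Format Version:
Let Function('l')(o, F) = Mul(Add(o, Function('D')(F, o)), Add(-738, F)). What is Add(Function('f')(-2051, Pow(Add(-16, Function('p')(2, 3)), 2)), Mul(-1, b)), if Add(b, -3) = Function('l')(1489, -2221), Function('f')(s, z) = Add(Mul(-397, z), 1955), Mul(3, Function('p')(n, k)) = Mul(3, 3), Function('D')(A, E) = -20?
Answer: 4281630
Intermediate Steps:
Function('p')(n, k) = 3 (Function('p')(n, k) = Mul(Rational(1, 3), Mul(3, 3)) = Mul(Rational(1, 3), 9) = 3)
Function('f')(s, z) = Add(1955, Mul(-397, z))
Function('l')(o, F) = Mul(Add(-738, F), Add(-20, o)) (Function('l')(o, F) = Mul(Add(o, -20), Add(-738, F)) = Mul(Add(-20, o), Add(-738, F)) = Mul(Add(-738, F), Add(-20, o)))
b = -4346768 (b = Add(3, Add(14760, Mul(-738, 1489), Mul(-20, -2221), Mul(-2221, 1489))) = Add(3, Add(14760, -1098882, 44420, -3307069)) = Add(3, -4346771) = -4346768)
Add(Function('f')(-2051, Pow(Add(-16, Function('p')(2, 3)), 2)), Mul(-1, b)) = Add(Add(1955, Mul(-397, Pow(Add(-16, 3), 2))), Mul(-1, -4346768)) = Add(Add(1955, Mul(-397, Pow(-13, 2))), 4346768) = Add(Add(1955, Mul(-397, 169)), 4346768) = Add(Add(1955, -67093), 4346768) = Add(-65138, 4346768) = 4281630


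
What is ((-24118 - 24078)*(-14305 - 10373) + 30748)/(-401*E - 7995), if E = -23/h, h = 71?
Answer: -42224113078/279211 ≈ -1.5123e+5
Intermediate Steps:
E = -23/71 ≈ -0.32394
((-24118 - 24078)*(-14305 - 10373) + 30748)/(-401*E - 7995) = ((-24118 - 24078)*(-14305 - 10373) + 30748)/(-401*(-23/71) - 7995) = (-48196*(-24678) + 30748)/(9223/71 - 7995) = (1189380888 + 30748)/(-558422/71) = 1189411636*(-71/558422) = -42224113078/279211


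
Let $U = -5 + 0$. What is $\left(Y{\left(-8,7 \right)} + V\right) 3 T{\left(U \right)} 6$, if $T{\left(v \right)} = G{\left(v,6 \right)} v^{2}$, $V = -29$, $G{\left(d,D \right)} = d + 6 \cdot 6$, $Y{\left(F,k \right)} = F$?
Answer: $-516150$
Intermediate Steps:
$G{\left(d,D \right)} = 36 + d$ ($G{\left(d,D \right)} = d + 36 = 36 + d$)
$U = -5$
$T{\left(v \right)} = v^{2} \left(36 + v\right)$ ($T{\left(v \right)} = \left(36 + v\right) v^{2} = v^{2} \left(36 + v\right)$)
$\left(Y{\left(-8,7 \right)} + V\right) 3 T{\left(U \right)} 6 = \left(-8 - 29\right) 3 \left(-5\right)^{2} \left(36 - 5\right) 6 = - 37 \cdot 3 \cdot 25 \cdot 31 \cdot 6 = - 37 \cdot 3 \cdot 775 \cdot 6 = - 37 \cdot 2325 \cdot 6 = \left(-37\right) 13950 = -516150$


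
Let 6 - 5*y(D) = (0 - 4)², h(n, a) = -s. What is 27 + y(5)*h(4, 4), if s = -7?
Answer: 13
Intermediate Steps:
h(n, a) = 7 (h(n, a) = -1*(-7) = 7)
y(D) = -2 (y(D) = 6/5 - (0 - 4)²/5 = 6/5 - ⅕*(-4)² = 6/5 - ⅕*16 = 6/5 - 16/5 = -2)
27 + y(5)*h(4, 4) = 27 - 2*7 = 27 - 14 = 13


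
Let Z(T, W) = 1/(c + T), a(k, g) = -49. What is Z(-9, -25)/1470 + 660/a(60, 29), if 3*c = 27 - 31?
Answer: -204601/15190 ≈ -13.469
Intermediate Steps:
c = -4/3 (c = (27 - 31)/3 = (⅓)*(-4) = -4/3 ≈ -1.3333)
Z(T, W) = 1/(-4/3 + T)
Z(-9, -25)/1470 + 660/a(60, 29) = (3/(-4 + 3*(-9)))/1470 + 660/(-49) = (3/(-4 - 27))*(1/1470) + 660*(-1/49) = (3/(-31))*(1/1470) - 660/49 = (3*(-1/31))*(1/1470) - 660/49 = -3/31*1/1470 - 660/49 = -1/15190 - 660/49 = -204601/15190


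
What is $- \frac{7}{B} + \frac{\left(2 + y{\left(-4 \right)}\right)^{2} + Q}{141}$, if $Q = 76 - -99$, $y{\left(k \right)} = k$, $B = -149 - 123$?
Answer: $\frac{49675}{38352} \approx 1.2952$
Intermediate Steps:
$B = -272$
$Q = 175$ ($Q = 76 + 99 = 175$)
$- \frac{7}{B} + \frac{\left(2 + y{\left(-4 \right)}\right)^{2} + Q}{141} = - \frac{7}{-272} + \frac{\left(2 - 4\right)^{2} + 175}{141} = \left(-7\right) \left(- \frac{1}{272}\right) + \left(\left(-2\right)^{2} + 175\right) \frac{1}{141} = \frac{7}{272} + \left(4 + 175\right) \frac{1}{141} = \frac{7}{272} + 179 \cdot \frac{1}{141} = \frac{7}{272} + \frac{179}{141} = \frac{49675}{38352}$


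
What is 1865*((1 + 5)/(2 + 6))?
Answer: 5595/4 ≈ 1398.8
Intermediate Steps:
1865*((1 + 5)/(2 + 6)) = 1865*(6/8) = 1865*(6*(1/8)) = 1865*(3/4) = 5595/4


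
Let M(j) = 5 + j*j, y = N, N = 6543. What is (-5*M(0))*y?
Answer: -163575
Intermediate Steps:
y = 6543
M(j) = 5 + j²
(-5*M(0))*y = -5*(5 + 0²)*6543 = -5*(5 + 0)*6543 = -5*5*6543 = -25*6543 = -163575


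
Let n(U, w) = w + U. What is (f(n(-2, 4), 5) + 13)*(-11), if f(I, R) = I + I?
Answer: -187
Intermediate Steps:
n(U, w) = U + w
f(I, R) = 2*I
(f(n(-2, 4), 5) + 13)*(-11) = (2*(-2 + 4) + 13)*(-11) = (2*2 + 13)*(-11) = (4 + 13)*(-11) = 17*(-11) = -187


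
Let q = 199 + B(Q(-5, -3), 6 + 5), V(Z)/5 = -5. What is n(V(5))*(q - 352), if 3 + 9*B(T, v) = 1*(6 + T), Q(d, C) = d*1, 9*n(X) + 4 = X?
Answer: 39991/81 ≈ 493.72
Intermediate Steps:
V(Z) = -25 (V(Z) = 5*(-5) = -25)
n(X) = -4/9 + X/9
Q(d, C) = d
B(T, v) = ⅓ + T/9 (B(T, v) = -⅓ + (1*(6 + T))/9 = -⅓ + (6 + T)/9 = -⅓ + (⅔ + T/9) = ⅓ + T/9)
q = 1789/9 (q = 199 + (⅓ + (⅑)*(-5)) = 199 + (⅓ - 5/9) = 199 - 2/9 = 1789/9 ≈ 198.78)
n(V(5))*(q - 352) = (-4/9 + (⅑)*(-25))*(1789/9 - 352) = (-4/9 - 25/9)*(-1379/9) = -29/9*(-1379/9) = 39991/81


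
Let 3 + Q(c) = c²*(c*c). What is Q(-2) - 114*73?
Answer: -8309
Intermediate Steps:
Q(c) = -3 + c⁴ (Q(c) = -3 + c²*(c*c) = -3 + c²*c² = -3 + c⁴)
Q(-2) - 114*73 = (-3 + (-2)⁴) - 114*73 = (-3 + 16) - 8322 = 13 - 8322 = -8309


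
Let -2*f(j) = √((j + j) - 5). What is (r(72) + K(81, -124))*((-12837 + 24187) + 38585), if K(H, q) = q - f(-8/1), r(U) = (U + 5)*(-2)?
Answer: -13881930 + 49935*I*√21/2 ≈ -1.3882e+7 + 1.1442e+5*I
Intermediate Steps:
r(U) = -10 - 2*U (r(U) = (5 + U)*(-2) = -10 - 2*U)
f(j) = -√(-5 + 2*j)/2 (f(j) = -√((j + j) - 5)/2 = -√(2*j - 5)/2 = -√(-5 + 2*j)/2)
K(H, q) = q + I*√21/2 (K(H, q) = q - (-1)*√(-5 + 2*(-8/1))/2 = q - (-1)*√(-5 + 2*(-8*1))/2 = q - (-1)*√(-5 + 2*(-8))/2 = q - (-1)*√(-5 - 16)/2 = q - (-1)*√(-21)/2 = q - (-1)*I*√21/2 = q + I*√21/2)
(r(72) + K(81, -124))*((-12837 + 24187) + 38585) = ((-10 - 2*72) + (-124 + I*√21/2))*((-12837 + 24187) + 38585) = ((-10 - 144) + (-124 + I*√21/2))*(11350 + 38585) = (-154 + (-124 + I*√21/2))*49935 = (-278 + I*√21/2)*49935 = -13881930 + 49935*I*√21/2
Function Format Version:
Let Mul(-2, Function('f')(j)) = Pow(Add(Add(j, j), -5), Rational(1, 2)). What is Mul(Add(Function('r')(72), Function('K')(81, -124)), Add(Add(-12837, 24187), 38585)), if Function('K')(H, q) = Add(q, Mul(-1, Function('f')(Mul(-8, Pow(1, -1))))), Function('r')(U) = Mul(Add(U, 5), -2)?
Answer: Add(-13881930, Mul(Rational(49935, 2), I, Pow(21, Rational(1, 2)))) ≈ Add(-1.3882e+7, Mul(1.1442e+5, I))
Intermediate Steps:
Function('r')(U) = Add(-10, Mul(-2, U)) (Function('r')(U) = Mul(Add(5, U), -2) = Add(-10, Mul(-2, U)))
Function('f')(j) = Mul(Rational(-1, 2), Pow(Add(-5, Mul(2, j)), Rational(1, 2))) (Function('f')(j) = Mul(Rational(-1, 2), Pow(Add(Add(j, j), -5), Rational(1, 2))) = Mul(Rational(-1, 2), Pow(Add(Mul(2, j), -5), Rational(1, 2))) = Mul(Rational(-1, 2), Pow(Add(-5, Mul(2, j)), Rational(1, 2))))
Function('K')(H, q) = Add(q, Mul(Rational(1, 2), I, Pow(21, Rational(1, 2)))) (Function('K')(H, q) = Add(q, Mul(-1, Mul(Rational(-1, 2), Pow(Add(-5, Mul(2, Mul(-8, Pow(1, -1)))), Rational(1, 2))))) = Add(q, Mul(-1, Mul(Rational(-1, 2), Pow(Add(-5, Mul(2, Mul(-8, 1))), Rational(1, 2))))) = Add(q, Mul(-1, Mul(Rational(-1, 2), Pow(Add(-5, Mul(2, -8)), Rational(1, 2))))) = Add(q, Mul(-1, Mul(Rational(-1, 2), Pow(Add(-5, -16), Rational(1, 2))))) = Add(q, Mul(-1, Mul(Rational(-1, 2), Pow(-21, Rational(1, 2))))) = Add(q, Mul(-1, Mul(Rational(-1, 2), Mul(I, Pow(21, Rational(1, 2)))))) = Add(q, Mul(-1, Mul(Rational(-1, 2), I, Pow(21, Rational(1, 2))))) = Add(q, Mul(Rational(1, 2), I, Pow(21, Rational(1, 2)))))
Mul(Add(Function('r')(72), Function('K')(81, -124)), Add(Add(-12837, 24187), 38585)) = Mul(Add(Add(-10, Mul(-2, 72)), Add(-124, Mul(Rational(1, 2), I, Pow(21, Rational(1, 2))))), Add(Add(-12837, 24187), 38585)) = Mul(Add(Add(-10, -144), Add(-124, Mul(Rational(1, 2), I, Pow(21, Rational(1, 2))))), Add(11350, 38585)) = Mul(Add(-154, Add(-124, Mul(Rational(1, 2), I, Pow(21, Rational(1, 2))))), 49935) = Mul(Add(-278, Mul(Rational(1, 2), I, Pow(21, Rational(1, 2)))), 49935) = Add(-13881930, Mul(Rational(49935, 2), I, Pow(21, Rational(1, 2))))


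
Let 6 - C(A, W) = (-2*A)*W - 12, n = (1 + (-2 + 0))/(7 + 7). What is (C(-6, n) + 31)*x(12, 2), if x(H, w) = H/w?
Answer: 2094/7 ≈ 299.14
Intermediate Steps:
n = -1/14 (n = (1 - 2)/14 = -1*1/14 = -1/14 ≈ -0.071429)
C(A, W) = 18 + 2*A*W (C(A, W) = 6 - ((-2*A)*W - 12) = 6 - (-2*A*W - 12) = 6 - (-12 - 2*A*W) = 6 + (12 + 2*A*W) = 18 + 2*A*W)
(C(-6, n) + 31)*x(12, 2) = ((18 + 2*(-6)*(-1/14)) + 31)*(12/2) = ((18 + 6/7) + 31)*(12*(1/2)) = (132/7 + 31)*6 = (349/7)*6 = 2094/7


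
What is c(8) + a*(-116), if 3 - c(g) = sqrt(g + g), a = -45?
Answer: 5219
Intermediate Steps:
c(g) = 3 - sqrt(2)*sqrt(g) (c(g) = 3 - sqrt(g + g) = 3 - sqrt(2*g) = 3 - sqrt(2)*sqrt(g))
c(8) + a*(-116) = (3 - sqrt(2)*sqrt(8)) - 45*(-116) = (3 - sqrt(2)*2*sqrt(2)) + 5220 = (3 - 4) + 5220 = -1 + 5220 = 5219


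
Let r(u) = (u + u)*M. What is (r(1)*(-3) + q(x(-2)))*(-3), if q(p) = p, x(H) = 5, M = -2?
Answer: -51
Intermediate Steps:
r(u) = -4*u (r(u) = (u + u)*(-2) = (2*u)*(-2) = -4*u)
(r(1)*(-3) + q(x(-2)))*(-3) = (-4*1*(-3) + 5)*(-3) = (-4*(-3) + 5)*(-3) = (12 + 5)*(-3) = 17*(-3) = -51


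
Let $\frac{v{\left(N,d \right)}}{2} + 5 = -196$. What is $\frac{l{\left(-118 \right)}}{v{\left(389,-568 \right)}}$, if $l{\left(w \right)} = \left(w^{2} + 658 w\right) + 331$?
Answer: $\frac{63389}{402} \approx 157.68$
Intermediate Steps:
$v{\left(N,d \right)} = -402$ ($v{\left(N,d \right)} = -10 + 2 \left(-196\right) = -10 - 392 = -402$)
$l{\left(w \right)} = 331 + w^{2} + 658 w$
$\frac{l{\left(-118 \right)}}{v{\left(389,-568 \right)}} = \frac{331 + \left(-118\right)^{2} + 658 \left(-118\right)}{-402} = \left(331 + 13924 - 77644\right) \left(- \frac{1}{402}\right) = \left(-63389\right) \left(- \frac{1}{402}\right) = \frac{63389}{402}$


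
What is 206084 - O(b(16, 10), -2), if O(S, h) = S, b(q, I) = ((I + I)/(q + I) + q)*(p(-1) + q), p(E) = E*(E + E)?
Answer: 2675168/13 ≈ 2.0578e+5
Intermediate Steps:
p(E) = 2*E² (p(E) = E*(2*E) = 2*E²)
b(q, I) = (2 + q)*(q + 2*I/(I + q)) (b(q, I) = ((I + I)/(q + I) + q)*(2*(-1)² + q) = ((2*I)/(I + q) + q)*(2*1 + q) = (2*I/(I + q) + q)*(2 + q) = (q + 2*I/(I + q))*(2 + q) = (2 + q)*(q + 2*I/(I + q)))
206084 - O(b(16, 10), -2) = 206084 - (16³ + 2*16² + 4*10 + 10*16² + 4*10*16)/(10 + 16) = 206084 - (4096 + 2*256 + 40 + 10*256 + 640)/26 = 206084 - (4096 + 512 + 40 + 2560 + 640)/26 = 206084 - 7848/26 = 206084 - 1*3924/13 = 206084 - 3924/13 = 2675168/13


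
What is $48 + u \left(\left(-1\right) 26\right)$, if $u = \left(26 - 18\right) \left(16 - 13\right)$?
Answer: $-576$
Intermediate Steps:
$u = 24$ ($u = 8 \cdot 3 = 24$)
$48 + u \left(\left(-1\right) 26\right) = 48 + 24 \left(\left(-1\right) 26\right) = 48 + 24 \left(-26\right) = 48 - 624 = -576$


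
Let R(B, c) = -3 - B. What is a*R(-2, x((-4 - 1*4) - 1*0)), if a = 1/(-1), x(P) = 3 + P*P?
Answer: 1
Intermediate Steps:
x(P) = 3 + P²
a = -1
a*R(-2, x((-4 - 1*4) - 1*0)) = -(-3 - 1*(-2)) = -(-3 + 2) = -1*(-1) = 1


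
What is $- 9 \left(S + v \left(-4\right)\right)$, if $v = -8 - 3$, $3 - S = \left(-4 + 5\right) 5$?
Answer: $-378$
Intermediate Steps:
$S = -2$ ($S = 3 - \left(-4 + 5\right) 5 = 3 - 1 \cdot 5 = 3 - 5 = -2$)
$v = -11$
$- 9 \left(S + v \left(-4\right)\right) = - 9 \left(-2 - -44\right) = - 9 \left(-2 + 44\right) = \left(-9\right) 42 = -378$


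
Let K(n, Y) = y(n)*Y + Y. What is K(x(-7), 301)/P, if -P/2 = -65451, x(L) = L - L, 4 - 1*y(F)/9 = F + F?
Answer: 11137/130902 ≈ 0.085079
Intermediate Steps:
y(F) = 36 - 18*F (y(F) = 36 - 9*(F + F) = 36 - 18*F)
x(L) = 0
K(n, Y) = Y + Y*(36 - 18*n) (K(n, Y) = (36 - 18*n)*Y + Y = Y*(36 - 18*n) + Y = Y + Y*(36 - 18*n))
P = 130902 (P = -2*(-65451) = 130902)
K(x(-7), 301)/P = (301*(37 - 18*0))/130902 = (301*(37 + 0))*(1/130902) = (301*37)*(1/130902) = 11137*(1/130902) = 11137/130902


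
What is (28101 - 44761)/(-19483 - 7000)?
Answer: 16660/26483 ≈ 0.62908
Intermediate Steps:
(28101 - 44761)/(-19483 - 7000) = -16660/(-26483) = -16660*(-1/26483) = 16660/26483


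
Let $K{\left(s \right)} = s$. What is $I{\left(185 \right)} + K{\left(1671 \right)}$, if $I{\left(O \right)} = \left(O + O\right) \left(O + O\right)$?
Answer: $138571$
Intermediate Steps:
$I{\left(O \right)} = 4 O^{2}$ ($I{\left(O \right)} = 2 O 2 O = 4 O^{2}$)
$I{\left(185 \right)} + K{\left(1671 \right)} = 4 \cdot 185^{2} + 1671 = 4 \cdot 34225 + 1671 = 136900 + 1671 = 138571$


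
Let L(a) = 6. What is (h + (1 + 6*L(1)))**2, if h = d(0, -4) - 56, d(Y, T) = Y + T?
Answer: 529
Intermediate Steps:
d(Y, T) = T + Y
h = -60 (h = (-4 + 0) - 56 = -4 - 56 = -60)
(h + (1 + 6*L(1)))**2 = (-60 + (1 + 6*6))**2 = (-60 + (1 + 36))**2 = (-60 + 37)**2 = (-23)**2 = 529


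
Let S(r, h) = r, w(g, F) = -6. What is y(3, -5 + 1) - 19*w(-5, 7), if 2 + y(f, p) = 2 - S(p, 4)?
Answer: 118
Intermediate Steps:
y(f, p) = -p (y(f, p) = -2 + (2 - p) = -p)
y(3, -5 + 1) - 19*w(-5, 7) = -(-5 + 1) - 19*(-6) = -1*(-4) + 114 = 4 + 114 = 118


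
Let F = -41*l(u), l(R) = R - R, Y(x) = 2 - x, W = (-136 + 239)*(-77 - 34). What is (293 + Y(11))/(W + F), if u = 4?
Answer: -284/11433 ≈ -0.024840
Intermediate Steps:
W = -11433 (W = 103*(-111) = -11433)
l(R) = 0
F = 0 (F = -41*0 = 0)
(293 + Y(11))/(W + F) = (293 + (2 - 1*11))/(-11433 + 0) = (293 + (2 - 11))/(-11433) = (293 - 9)*(-1/11433) = 284*(-1/11433) = -284/11433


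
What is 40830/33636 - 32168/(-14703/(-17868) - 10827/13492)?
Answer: -1811414558693377/1148305010 ≈ -1.5775e+6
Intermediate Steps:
40830/33636 - 32168/(-14703/(-17868) - 10827/13492) = 40830*(1/33636) - 32168/(-14703*(-1/17868) - 10827*1/13492) = 6805/5606 - 32168/(4901/5956 - 10827/13492) = 6805/5606 - 32168/204835/10044794 = 6805/5606 - 32168*10044794/204835 = 6805/5606 - 323120933392/204835 = -1811414558693377/1148305010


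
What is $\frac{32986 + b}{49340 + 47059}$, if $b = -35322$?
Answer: $- \frac{2336}{96399} \approx -0.024233$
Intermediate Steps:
$\frac{32986 + b}{49340 + 47059} = \frac{32986 - 35322}{49340 + 47059} = - \frac{2336}{96399}$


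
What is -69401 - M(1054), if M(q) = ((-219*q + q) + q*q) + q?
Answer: -951599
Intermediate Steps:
M(q) = q² - 217*q (M(q) = (-218*q + q²) + q = (q² - 218*q) + q = q² - 217*q)
-69401 - M(1054) = -69401 - 1054*(-217 + 1054) = -69401 - 1054*837 = -69401 - 1*882198 = -69401 - 882198 = -951599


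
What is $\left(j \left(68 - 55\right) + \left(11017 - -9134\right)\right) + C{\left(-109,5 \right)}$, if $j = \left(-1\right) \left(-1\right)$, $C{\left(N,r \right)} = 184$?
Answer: $20348$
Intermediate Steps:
$j = 1$
$\left(j \left(68 - 55\right) + \left(11017 - -9134\right)\right) + C{\left(-109,5 \right)} = \left(1 \left(68 - 55\right) + \left(11017 - -9134\right)\right) + 184 = \left(1 \cdot 13 + \left(11017 + 9134\right)\right) + 184 = \left(13 + 20151\right) + 184 = 20164 + 184 = 20348$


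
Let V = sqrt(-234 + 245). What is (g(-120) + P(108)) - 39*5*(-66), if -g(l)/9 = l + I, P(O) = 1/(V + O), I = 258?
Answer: 135501192/11653 - sqrt(11)/11653 ≈ 11628.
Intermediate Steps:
V = sqrt(11) ≈ 3.3166
P(O) = 1/(O + sqrt(11)) (P(O) = 1/(sqrt(11) + O) = 1/(O + sqrt(11)))
g(l) = -2322 - 9*l (g(l) = -9*(l + 258) = -9*(258 + l) = -2322 - 9*l)
(g(-120) + P(108)) - 39*5*(-66) = ((-2322 - 9*(-120)) + 1/(108 + sqrt(11))) - 39*5*(-66) = ((-2322 + 1080) + 1/(108 + sqrt(11))) - 195*(-66) = (-1242 + 1/(108 + sqrt(11))) + 12870 = 11628 + 1/(108 + sqrt(11))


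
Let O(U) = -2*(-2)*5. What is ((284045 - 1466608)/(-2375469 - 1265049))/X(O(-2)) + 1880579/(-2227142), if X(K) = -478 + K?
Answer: -1569115377144611/1856720673558324 ≈ -0.84510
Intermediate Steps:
O(U) = 20 (O(U) = 4*5 = 20)
((284045 - 1466608)/(-2375469 - 1265049))/X(O(-2)) + 1880579/(-2227142) = ((284045 - 1466608)/(-2375469 - 1265049))/(-478 + 20) + 1880579/(-2227142) = -1182563/(-3640518)/(-458) + 1880579*(-1/2227142) = -1182563*(-1/3640518)*(-1/458) - 1880579/2227142 = (1182563/3640518)*(-1/458) - 1880579/2227142 = -1182563/1667357244 - 1880579/2227142 = -1569115377144611/1856720673558324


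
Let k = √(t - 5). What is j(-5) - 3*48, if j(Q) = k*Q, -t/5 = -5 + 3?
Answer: -144 - 5*√5 ≈ -155.18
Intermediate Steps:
t = 10 (t = -5*(-5 + 3) = -5*(-2) = 10)
k = √5 (k = √(10 - 5) = √5 ≈ 2.2361)
j(Q) = Q*√5 (j(Q) = √5*Q = Q*√5)
j(-5) - 3*48 = -5*√5 - 3*48 = -5*√5 - 144 = -144 - 5*√5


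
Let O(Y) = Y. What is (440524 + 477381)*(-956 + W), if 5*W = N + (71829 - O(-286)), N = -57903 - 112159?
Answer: -18858725387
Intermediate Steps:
N = -170062
W = -97947/5 (W = (-170062 + (71829 - 1*(-286)))/5 = (-170062 + (71829 + 286))/5 = (-170062 + 72115)/5 = (⅕)*(-97947) = -97947/5 ≈ -19589.)
(440524 + 477381)*(-956 + W) = (440524 + 477381)*(-956 - 97947/5) = 917905*(-102727/5) = -18858725387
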